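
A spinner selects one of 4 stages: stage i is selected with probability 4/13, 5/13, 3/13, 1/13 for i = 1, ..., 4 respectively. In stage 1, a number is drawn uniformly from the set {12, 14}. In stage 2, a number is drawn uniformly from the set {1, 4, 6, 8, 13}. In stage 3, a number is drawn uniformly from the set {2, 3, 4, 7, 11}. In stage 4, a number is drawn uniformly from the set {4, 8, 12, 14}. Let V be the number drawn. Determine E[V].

E[V | stage 1] = (12+14)/2 = 13.
E[V | stage 2] = (1+4+6+8+13)/5 = 32/5.
E[V | stage 3] = (2+3+4+7+11)/5 = 27/5.
E[V | stage 4] = (4+8+12+14)/4 = 19/2.
By the law of total expectation,
E[V] = (4/13)·(13) + (5/13)·(32/5) + (3/13)·(27/5) + (1/13)·(19/2) = 1097/130.

1097/130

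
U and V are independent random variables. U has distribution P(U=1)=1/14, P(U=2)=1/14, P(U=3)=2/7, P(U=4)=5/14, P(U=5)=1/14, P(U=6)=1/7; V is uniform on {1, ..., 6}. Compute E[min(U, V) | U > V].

P(U > V) = 19/42.
Summing min(U,V)·P(x,y) over outcomes with U > V gives 83/84.
E[min(U, V) | U > V] = (83/84) / (19/42) = 83/38.

83/38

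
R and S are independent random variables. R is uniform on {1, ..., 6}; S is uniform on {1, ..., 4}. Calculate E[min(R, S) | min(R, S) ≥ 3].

Outcomes with min(R, S) ≥ 3: (3,3), (3,4), (4,3), (4,4), (5,3), (5,4), (6,3), (6,4), each with probability 1/24.
E[min(R, S) | min(R, S) ≥ 3] = (3 + 3 + 3 + 4 + 3 + 4 + 3 + 4) / 8 = 27/8.

27/8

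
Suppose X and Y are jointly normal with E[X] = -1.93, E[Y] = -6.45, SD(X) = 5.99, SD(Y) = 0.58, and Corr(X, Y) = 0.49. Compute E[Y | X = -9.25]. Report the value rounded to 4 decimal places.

-6.7973

For a bivariate normal, E[Y | X=x] = μ_Y + ρ·(σ_Y/σ_X)·(x − μ_X).
E[Y | X=-9.25] = -6.45 + (0.49)·(0.58/5.99)·(-9.25 − (-1.93)) = -6.45 + (0.047446)·(-7.32) = -6.7973.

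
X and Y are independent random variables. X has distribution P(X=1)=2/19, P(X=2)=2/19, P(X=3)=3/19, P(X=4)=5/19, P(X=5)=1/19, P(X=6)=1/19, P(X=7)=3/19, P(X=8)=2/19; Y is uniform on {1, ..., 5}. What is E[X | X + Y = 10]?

P(X + Y = 10) = 7/95.
Summing X·P(x,y) over outcomes with X + Y = 10 gives 48/95.
E[X | X + Y = 10] = (48/95) / (7/95) = 48/7.

48/7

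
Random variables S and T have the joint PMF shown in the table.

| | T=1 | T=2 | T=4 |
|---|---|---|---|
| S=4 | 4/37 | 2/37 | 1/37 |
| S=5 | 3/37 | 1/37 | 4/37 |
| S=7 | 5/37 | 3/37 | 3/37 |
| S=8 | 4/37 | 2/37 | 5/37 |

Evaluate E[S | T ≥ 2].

45/7

P(T ≥ 2) = 21/37.
Summing S·P(S=x,T=y) over the conditioning event gives 135/37.
E[S | T ≥ 2] = (135/37) / (21/37) = 45/7.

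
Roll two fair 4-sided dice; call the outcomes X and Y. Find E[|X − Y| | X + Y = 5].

P(X + Y = 5) = 1/4.
Summing |X−Y|·P(x,y) over outcomes with X + Y = 5 gives 1/2.
E[|X − Y| | X + Y = 5] = (1/2) / (1/4) = 2.

2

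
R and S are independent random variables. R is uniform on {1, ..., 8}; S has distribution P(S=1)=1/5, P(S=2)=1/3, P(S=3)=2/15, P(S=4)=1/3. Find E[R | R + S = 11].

51/7

P(R + S = 11) = 7/120.
Summing R·P(x,y) over outcomes with R + S = 11 gives 17/40.
E[R | R + S = 11] = (17/40) / (7/120) = 51/7.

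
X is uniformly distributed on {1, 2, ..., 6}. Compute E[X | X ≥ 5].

Given X ≥ 5, X is equally likely to be any of {5, 6}.
E[X | X ≥ 5] = (5 + 6) / 2 = 11/2.

11/2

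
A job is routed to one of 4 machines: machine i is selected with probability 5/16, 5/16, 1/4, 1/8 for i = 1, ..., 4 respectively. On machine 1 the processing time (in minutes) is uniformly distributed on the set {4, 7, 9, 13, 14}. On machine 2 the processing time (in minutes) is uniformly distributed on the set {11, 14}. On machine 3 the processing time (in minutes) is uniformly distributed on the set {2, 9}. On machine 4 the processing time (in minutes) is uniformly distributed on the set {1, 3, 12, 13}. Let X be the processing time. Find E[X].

73/8

E[X | machine 1] = (4+7+9+13+14)/5 = 47/5.
E[X | machine 2] = (11+14)/2 = 25/2.
E[X | machine 3] = (2+9)/2 = 11/2.
E[X | machine 4] = (1+3+12+13)/4 = 29/4.
E[X] = (5/16)·(47/5) + (5/16)·(25/2) + (1/4)·(11/2) + (1/8)·(29/4) = 73/8.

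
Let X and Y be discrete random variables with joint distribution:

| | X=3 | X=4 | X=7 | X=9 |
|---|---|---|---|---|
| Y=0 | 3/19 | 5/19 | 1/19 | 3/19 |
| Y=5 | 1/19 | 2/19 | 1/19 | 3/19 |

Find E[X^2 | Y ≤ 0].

133/4

P(Y ≤ 0) = 12/19.
Σ X^2·P over the event = 9·(3/19) + 16·(5/19) + 49·(1/19) + 81·(3/19) = 21.
E[X^2 | Y ≤ 0] = (21) / (12/19) = 133/4.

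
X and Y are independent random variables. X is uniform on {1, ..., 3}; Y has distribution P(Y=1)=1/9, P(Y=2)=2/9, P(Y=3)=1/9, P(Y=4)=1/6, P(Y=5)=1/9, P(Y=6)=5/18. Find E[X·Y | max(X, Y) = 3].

11/2

P(max(X, Y) = 3) = 2/9.
Summing XY·P(x,y) over outcomes with max(X, Y) = 3 gives 11/9.
E[X·Y | max(X, Y) = 3] = (11/9) / (2/9) = 11/2.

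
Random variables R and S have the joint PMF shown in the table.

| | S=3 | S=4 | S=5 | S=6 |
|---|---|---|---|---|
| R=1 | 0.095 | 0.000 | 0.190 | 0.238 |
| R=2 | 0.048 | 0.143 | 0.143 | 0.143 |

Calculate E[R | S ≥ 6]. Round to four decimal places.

1.3753

P(S ≥ 6) = 0.381.
Σ R·P over the event = 1·(0.238) + 2·(0.143) = 0.524.
E[R | S ≥ 6] = (0.524) / (0.381) = 1.3753.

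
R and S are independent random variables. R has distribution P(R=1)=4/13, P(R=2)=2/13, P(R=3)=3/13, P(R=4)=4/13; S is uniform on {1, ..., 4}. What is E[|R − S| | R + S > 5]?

19/20

P(R + S > 5) = 5/13.
Summing |R−S|·P(x,y) over outcomes with R + S > 5 gives 19/52.
E[|R − S| | R + S > 5] = (19/52) / (5/13) = 19/20.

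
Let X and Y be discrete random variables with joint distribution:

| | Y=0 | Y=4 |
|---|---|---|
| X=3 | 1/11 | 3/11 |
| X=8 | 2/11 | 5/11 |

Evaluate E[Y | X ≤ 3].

3

P(X ≤ 3) = 4/11.
Σ Y·P over the event = 0·(1/11) + 4·(3/11) = 12/11.
E[Y | X ≤ 3] = (12/11) / (4/11) = 3.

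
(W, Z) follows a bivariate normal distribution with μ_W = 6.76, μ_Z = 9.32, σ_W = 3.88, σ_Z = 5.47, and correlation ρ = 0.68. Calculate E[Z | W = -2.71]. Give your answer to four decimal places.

E[Z | W=x] = μ_Z + ρ(σ_Z/σ_W)(x − μ_W) for jointly normal variables.
E[Z | W=-2.71] = 9.32 + (0.68)·(5.47/3.88)·(-2.71 − (6.76)) = 9.32 + (0.95866)·(-9.47) = 0.2415.

0.2415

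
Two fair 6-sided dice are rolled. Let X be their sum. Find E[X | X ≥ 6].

106/13

P(X ≥ 6) = 13/18.
Σ over the event: 6·5/36 + 7·1/6 + 8·5/36 + 9·1/9 + 10·1/12 + 11·1/18 + 12·1/36 = 53/9.
E[X | X ≥ 6] = (53/9) / (13/18) = 106/13.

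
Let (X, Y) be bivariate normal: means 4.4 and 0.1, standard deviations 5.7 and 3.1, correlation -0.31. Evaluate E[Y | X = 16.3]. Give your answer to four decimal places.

The regression of Y on X has slope ρ·σ_Y/σ_X and passes through (μ_X, μ_Y).
E[Y | X=16.3] = 0.1 + (-0.31)·(3.1/5.7)·(16.3 − (4.4)) = 0.1 + (-0.1686)·(11.9) = -1.9063.

-1.9063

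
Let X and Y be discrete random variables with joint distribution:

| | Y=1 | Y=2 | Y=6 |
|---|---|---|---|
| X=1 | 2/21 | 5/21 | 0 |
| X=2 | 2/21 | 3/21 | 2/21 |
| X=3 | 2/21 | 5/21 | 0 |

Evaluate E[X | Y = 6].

2

P(Y = 6) = 2/21.
Σ X·P over the event = 2·(2/21) = 4/21.
E[X | Y = 6] = (4/21) / (2/21) = 2.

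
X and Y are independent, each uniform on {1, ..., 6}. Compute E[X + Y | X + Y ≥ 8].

P(X + Y ≥ 8) = 5/12.
Summing (X+Y)·P(x,y) over outcomes with X + Y ≥ 8 gives 35/9.
E[X + Y | X + Y ≥ 8] = (35/9) / (5/12) = 28/3.

28/3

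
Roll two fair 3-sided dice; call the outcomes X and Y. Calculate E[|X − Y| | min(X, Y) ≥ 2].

Outcomes with min(X, Y) ≥ 2: (2,2), (2,3), (3,2), (3,3), each with probability 1/9.
E[|X − Y| | min(X, Y) ≥ 2] = (0 + 1 + 1 + 0) / 4 = 1/2.

1/2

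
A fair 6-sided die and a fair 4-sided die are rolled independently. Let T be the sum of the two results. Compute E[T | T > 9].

P(T > 9) = 1/24.
Σ over the event: 10·1/24 = 5/12.
E[T | T > 9] = (5/12) / (1/24) = 10.

10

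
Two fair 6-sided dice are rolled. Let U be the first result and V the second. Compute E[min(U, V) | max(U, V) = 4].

Outcomes with max(U, V) = 4: (1,4), (2,4), (3,4), (4,1), (4,2), (4,3), (4,4), each with probability 1/36.
E[min(U, V) | max(U, V) = 4] = (1 + 2 + 3 + 1 + 2 + 3 + 4) / 7 = 16/7.

16/7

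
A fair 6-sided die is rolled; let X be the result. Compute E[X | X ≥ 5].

11/2

Given X ≥ 5, X is equally likely to be any of {5, 6}.
E[X | X ≥ 5] = (5 + 6) / 2 = 11/2.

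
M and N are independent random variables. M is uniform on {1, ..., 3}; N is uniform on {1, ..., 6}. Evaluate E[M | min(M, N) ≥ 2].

5/2

Outcomes with min(M, N) ≥ 2: (2,2), (2,3), (2,4), (2,5), (2,6), (3,2), (3,3), (3,4), (3,5), (3,6), each with probability 1/18.
E[M | min(M, N) ≥ 2] = (2 + 2 + 2 + 2 + 2 + 3 + 3 + 3 + 3 + 3) / 10 = 5/2.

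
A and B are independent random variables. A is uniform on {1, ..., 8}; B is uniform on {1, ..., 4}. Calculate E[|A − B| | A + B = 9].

Outcomes with A + B = 9: (5,4), (6,3), (7,2), (8,1), each with probability 1/32.
E[|A − B| | A + B = 9] = (1 + 3 + 5 + 7) / 4 = 4.

4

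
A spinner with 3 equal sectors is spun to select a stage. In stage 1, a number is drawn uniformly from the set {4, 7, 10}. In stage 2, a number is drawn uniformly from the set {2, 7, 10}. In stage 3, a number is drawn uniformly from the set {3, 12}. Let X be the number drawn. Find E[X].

125/18

E[X | stage 1] = (4+7+10)/3 = 7.
E[X | stage 2] = (2+7+10)/3 = 19/3.
E[X | stage 3] = (3+12)/2 = 15/2.
By the law of total expectation,
E[X] = (1/3)·(7) + (1/3)·(19/3) + (1/3)·(15/2) = 125/18.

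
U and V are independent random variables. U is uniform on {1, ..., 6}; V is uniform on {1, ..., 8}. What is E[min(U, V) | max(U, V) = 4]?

P(max(U, V) = 4) = 7/48.
Summing min(U,V)·P(x,y) over outcomes with max(U, V) = 4 gives 1/3.
E[min(U, V) | max(U, V) = 4] = (1/3) / (7/48) = 16/7.

16/7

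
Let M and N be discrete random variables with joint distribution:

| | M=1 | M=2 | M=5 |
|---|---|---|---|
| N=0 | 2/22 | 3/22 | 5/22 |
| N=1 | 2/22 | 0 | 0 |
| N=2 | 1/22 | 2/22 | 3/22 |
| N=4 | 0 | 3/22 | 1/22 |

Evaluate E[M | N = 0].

33/10

P(N = 0) = 5/11.
Σ M·P over the event = 1·(2/22) + 2·(3/22) + 5·(5/22) = 3/2.
E[M | N = 0] = (3/2) / (5/11) = 33/10.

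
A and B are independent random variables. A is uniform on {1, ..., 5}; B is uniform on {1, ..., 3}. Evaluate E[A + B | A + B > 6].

22/3

P(A + B > 6) = 1/5.
Summing (A+B)·P(x,y) over outcomes with A + B > 6 gives 22/15.
E[A + B | A + B > 6] = (22/15) / (1/5) = 22/3.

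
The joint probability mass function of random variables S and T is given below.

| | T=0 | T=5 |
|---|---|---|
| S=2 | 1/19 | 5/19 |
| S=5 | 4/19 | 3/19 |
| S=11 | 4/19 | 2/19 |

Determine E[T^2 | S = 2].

P(S = 2) = 6/19.
Σ T^2·P over the event = 0·(1/19) + 25·(5/19) = 125/19.
E[T^2 | S = 2] = (125/19) / (6/19) = 125/6.

125/6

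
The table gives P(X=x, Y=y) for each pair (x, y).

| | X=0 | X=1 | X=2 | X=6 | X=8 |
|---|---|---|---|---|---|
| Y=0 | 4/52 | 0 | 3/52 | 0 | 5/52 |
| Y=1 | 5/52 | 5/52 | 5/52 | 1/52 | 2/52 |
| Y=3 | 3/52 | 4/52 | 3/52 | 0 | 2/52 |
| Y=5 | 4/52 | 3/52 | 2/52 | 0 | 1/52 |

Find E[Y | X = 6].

1

P(X = 6) = 1/52.
Σ Y·P over the event = 1·(1/52) = 1/52.
E[Y | X = 6] = (1/52) / (1/52) = 1.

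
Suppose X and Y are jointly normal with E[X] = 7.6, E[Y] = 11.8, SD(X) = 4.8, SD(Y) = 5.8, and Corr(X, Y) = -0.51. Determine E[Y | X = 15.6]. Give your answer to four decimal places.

The regression of Y on X has slope ρ·σ_Y/σ_X and passes through (μ_X, μ_Y).
E[Y | X=15.6] = 11.8 + (-0.51)·(5.8/4.8)·(15.6 − (7.6)) = 11.8 + (-0.61625)·(8) = 6.8700.

6.8700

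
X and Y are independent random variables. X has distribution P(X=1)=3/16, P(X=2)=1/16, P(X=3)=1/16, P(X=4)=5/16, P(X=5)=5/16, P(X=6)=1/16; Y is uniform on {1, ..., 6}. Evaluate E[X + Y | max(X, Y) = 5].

278/35

P(max(X, Y) = 5) = 35/96.
Summing (X+Y)·P(x,y) over outcomes with max(X, Y) = 5 gives 139/48.
E[X + Y | max(X, Y) = 5] = (139/48) / (35/96) = 278/35.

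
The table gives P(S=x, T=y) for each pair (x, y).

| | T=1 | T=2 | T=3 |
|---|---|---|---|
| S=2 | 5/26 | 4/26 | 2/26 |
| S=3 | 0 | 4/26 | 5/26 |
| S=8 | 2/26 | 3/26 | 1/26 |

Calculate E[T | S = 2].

P(S = 2) = 11/26.
Summing T·P(S=x,T=y) over the conditioning event gives 19/26.
E[T | S = 2] = (19/26) / (11/26) = 19/11.

19/11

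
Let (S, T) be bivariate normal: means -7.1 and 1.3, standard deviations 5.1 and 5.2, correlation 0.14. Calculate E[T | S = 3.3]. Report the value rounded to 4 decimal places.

E[T | S=x] = μ_T + ρ(σ_T/σ_S)(x − μ_S) for jointly normal variables.
E[T | S=3.3] = 1.3 + (0.14)·(5.2/5.1)·(3.3 − (-7.1)) = 1.3 + (0.142745)·(10.4) = 2.7845.

2.7845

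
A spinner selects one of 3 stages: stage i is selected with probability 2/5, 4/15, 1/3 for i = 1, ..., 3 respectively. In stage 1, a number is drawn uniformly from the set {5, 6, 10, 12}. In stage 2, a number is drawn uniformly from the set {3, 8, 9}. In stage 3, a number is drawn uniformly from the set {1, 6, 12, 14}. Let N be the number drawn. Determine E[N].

1409/180

E[N | stage 1] = (5+6+10+12)/4 = 33/4.
E[N | stage 2] = (3+8+9)/3 = 20/3.
E[N | stage 3] = (1+6+12+14)/4 = 33/4.
E[N] = (2/5)·(33/4) + (4/15)·(20/3) + (1/3)·(33/4) = 1409/180.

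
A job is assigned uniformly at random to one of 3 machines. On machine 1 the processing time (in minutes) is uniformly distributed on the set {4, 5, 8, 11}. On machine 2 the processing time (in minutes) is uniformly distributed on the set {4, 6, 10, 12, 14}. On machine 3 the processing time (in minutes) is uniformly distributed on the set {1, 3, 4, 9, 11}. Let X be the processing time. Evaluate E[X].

109/15

E[X | machine 1] = (4+5+8+11)/4 = 7.
E[X | machine 2] = (4+6+10+12+14)/5 = 46/5.
E[X | machine 3] = (1+3+4+9+11)/5 = 28/5.
By the law of total expectation,
E[X] = (1/3)·(7) + (1/3)·(46/5) + (1/3)·(28/5) = 109/15.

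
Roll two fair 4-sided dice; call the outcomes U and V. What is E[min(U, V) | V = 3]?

9/4

P(V = 3) = 1/4.
Summing min(U,V)·P(x,y) over outcomes with V = 3 gives 9/16.
E[min(U, V) | V = 3] = (9/16) / (1/4) = 9/4.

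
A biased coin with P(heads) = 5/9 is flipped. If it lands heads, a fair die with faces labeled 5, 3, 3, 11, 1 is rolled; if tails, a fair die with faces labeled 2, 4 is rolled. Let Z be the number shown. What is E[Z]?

E[Z | heads] = (5+3+3+11+1)/5 = 23/5.
E[Z | tails] = (2+4)/2 = 3.
By the law of total expectation,
E[Z] = (5/9)·(23/5) + (4/9)·(3) = 35/9.

35/9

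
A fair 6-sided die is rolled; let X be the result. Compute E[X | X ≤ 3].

2

Given X ≤ 3, X is equally likely to be any of {1, 2, 3}.
E[X | X ≤ 3] = (1 + 2 + 3) / 3 = 2.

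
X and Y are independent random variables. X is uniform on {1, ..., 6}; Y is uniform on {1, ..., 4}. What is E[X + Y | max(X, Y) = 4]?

Outcomes with max(X, Y) = 4: (1,4), (2,4), (3,4), (4,1), (4,2), (4,3), (4,4), each with probability 1/24.
E[X + Y | max(X, Y) = 4] = (5 + 6 + 7 + 5 + 6 + 7 + 8) / 7 = 44/7.

44/7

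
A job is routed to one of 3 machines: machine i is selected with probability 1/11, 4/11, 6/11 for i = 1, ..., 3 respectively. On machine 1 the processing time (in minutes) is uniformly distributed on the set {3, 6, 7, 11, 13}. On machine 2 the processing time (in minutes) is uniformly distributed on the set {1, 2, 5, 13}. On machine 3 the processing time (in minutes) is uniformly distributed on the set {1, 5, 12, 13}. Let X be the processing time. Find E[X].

E[X | machine 1] = (3+6+7+11+13)/5 = 8.
E[X | machine 2] = (1+2+5+13)/4 = 21/4.
E[X | machine 3] = (1+5+12+13)/4 = 31/4.
E[X] = (1/11)·(8) + (4/11)·(21/4) + (6/11)·(31/4) = 151/22.

151/22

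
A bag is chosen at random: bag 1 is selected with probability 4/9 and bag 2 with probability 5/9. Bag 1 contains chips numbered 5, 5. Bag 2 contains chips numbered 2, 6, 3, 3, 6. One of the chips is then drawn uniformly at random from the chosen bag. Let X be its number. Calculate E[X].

40/9

E[X | bag 1] = (5+5)/2 = 5.
E[X | bag 2] = (2+6+3+3+6)/5 = 4.
By the law of total expectation,
E[X] = (4/9)·(5) + (5/9)·(4) = 40/9.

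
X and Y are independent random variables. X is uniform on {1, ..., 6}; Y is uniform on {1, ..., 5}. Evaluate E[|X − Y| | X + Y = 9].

P(X + Y = 9) = 1/10.
Summing |X−Y|·P(x,y) over outcomes with X + Y = 9 gives 1/6.
E[|X − Y| | X + Y = 9] = (1/6) / (1/10) = 5/3.

5/3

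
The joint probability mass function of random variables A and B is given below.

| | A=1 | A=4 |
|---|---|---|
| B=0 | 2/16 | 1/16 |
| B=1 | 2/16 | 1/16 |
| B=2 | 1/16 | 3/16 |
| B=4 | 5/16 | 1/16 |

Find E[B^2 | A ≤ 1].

P(A ≤ 1) = 5/8.
Σ B^2·P over the event = 0·(2/16) + 1·(2/16) + 4·(1/16) + 16·(5/16) = 43/8.
E[B^2 | A ≤ 1] = (43/8) / (5/8) = 43/5.

43/5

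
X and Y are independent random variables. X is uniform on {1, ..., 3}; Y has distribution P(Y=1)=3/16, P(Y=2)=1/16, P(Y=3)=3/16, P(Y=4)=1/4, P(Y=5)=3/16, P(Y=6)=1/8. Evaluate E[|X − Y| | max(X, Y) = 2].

P(max(X, Y) = 2) = 5/48.
Summing |X−Y|·P(x,y) over outcomes with max(X, Y) = 2 gives 1/12.
E[|X − Y| | max(X, Y) = 2] = (1/12) / (5/48) = 4/5.

4/5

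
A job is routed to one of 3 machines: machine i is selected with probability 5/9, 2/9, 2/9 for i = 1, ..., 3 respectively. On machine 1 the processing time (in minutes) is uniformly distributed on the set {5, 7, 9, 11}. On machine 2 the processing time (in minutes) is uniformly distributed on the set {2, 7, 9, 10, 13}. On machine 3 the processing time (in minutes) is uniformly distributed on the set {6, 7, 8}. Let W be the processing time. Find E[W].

E[W | machine 1] = (5+7+9+11)/4 = 8.
E[W | machine 2] = (2+7+9+10+13)/5 = 41/5.
E[W | machine 3] = (6+7+8)/3 = 7.
By the law of total expectation,
E[W] = (5/9)·(8) + (2/9)·(41/5) + (2/9)·(7) = 352/45.

352/45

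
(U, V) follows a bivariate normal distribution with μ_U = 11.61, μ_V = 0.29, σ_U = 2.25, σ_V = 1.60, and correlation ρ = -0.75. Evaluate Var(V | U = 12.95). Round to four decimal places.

For a bivariate normal, Var(V | U=x) = σ_V²(1 − ρ²).
Var(V | U=12.95) = (1.60)²·(1 − (-0.75)²) = 2.56·0.4375 = 1.1200.

1.1200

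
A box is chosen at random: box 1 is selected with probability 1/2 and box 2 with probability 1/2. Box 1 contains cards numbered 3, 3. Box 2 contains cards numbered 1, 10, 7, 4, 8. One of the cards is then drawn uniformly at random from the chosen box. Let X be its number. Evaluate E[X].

9/2

E[X | box 1] = (3+3)/2 = 3.
E[X | box 2] = (1+10+7+4+8)/5 = 6.
E[X] = (1/2)·(3) + (1/2)·(6) = 9/2.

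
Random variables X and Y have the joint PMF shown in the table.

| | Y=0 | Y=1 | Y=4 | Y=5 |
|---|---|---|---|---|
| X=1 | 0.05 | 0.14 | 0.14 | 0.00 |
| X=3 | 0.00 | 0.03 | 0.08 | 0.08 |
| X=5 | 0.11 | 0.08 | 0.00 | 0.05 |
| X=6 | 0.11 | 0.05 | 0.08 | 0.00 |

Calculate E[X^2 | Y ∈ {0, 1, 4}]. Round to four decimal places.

16.9080

P(Y ∈ {0, 1, 4}) = 0.87.
Summing X^2·P(X=x,Y=y) over the conditioning event gives 14.71.
E[X^2 | Y ∈ {0, 1, 4}] = (14.71) / (0.87) = 16.9080.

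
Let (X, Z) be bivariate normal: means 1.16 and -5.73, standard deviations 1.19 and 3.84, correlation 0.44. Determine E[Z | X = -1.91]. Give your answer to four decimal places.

-10.0889

For a bivariate normal, E[Z | X=x] = μ_Z + ρ·(σ_Z/σ_X)·(x − μ_X).
E[Z | X=-1.91] = -5.73 + (0.44)·(3.84/1.19)·(-1.91 − (1.16)) = -5.73 + (1.41983)·(-3.07) = -10.0889.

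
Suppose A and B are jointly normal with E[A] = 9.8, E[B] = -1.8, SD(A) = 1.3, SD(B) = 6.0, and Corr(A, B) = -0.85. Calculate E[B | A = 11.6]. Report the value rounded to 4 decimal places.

E[B | A=x] = μ_B + ρ(σ_B/σ_A)(x − μ_A) for jointly normal variables.
E[B | A=11.6] = -1.8 + (-0.85)·(6.0/1.3)·(11.6 − (9.8)) = -1.8 + (-3.92308)·(1.8) = -8.8615.

-8.8615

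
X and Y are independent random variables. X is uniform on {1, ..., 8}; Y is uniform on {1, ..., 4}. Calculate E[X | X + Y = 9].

P(X + Y = 9) = 1/8.
Summing X·P(x,y) over outcomes with X + Y = 9 gives 13/16.
E[X | X + Y = 9] = (13/16) / (1/8) = 13/2.

13/2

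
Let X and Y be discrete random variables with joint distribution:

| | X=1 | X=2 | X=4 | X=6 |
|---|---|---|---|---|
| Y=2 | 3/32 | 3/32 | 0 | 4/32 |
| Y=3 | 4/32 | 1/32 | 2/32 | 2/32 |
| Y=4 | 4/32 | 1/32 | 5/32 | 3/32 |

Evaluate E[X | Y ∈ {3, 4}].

P(Y ∈ {3, 4}) = 11/16.
Summing X·P(X=x,Y=y) over the conditioning event gives 35/16.
E[X | Y ∈ {3, 4}] = (35/16) / (11/16) = 35/11.

35/11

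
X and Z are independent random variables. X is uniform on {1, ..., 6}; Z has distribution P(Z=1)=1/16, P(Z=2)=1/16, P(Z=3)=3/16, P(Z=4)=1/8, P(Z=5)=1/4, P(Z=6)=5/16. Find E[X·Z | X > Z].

P(X > Z) = 13/48.
Summing XZ·P(x,y) over outcomes with X > Z gives 133/32.
E[X·Z | X > Z] = (133/32) / (13/48) = 399/26.

399/26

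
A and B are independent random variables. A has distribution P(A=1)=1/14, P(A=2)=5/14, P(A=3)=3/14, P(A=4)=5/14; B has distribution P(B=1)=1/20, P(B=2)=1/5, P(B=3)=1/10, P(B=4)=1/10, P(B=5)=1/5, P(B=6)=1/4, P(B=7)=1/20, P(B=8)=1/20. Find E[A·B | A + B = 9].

748/41

P(A + B = 9) = 41/280.
Summing AB·P(x,y) over outcomes with A + B = 9 gives 187/70.
E[A·B | A + B = 9] = (187/70) / (41/280) = 748/41.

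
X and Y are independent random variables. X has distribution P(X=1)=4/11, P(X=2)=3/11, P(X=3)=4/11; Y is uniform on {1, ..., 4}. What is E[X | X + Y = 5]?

2

P(X + Y = 5) = 1/4.
Summing X·P(x,y) over outcomes with X + Y = 5 gives 1/2.
E[X | X + Y = 5] = (1/2) / (1/4) = 2.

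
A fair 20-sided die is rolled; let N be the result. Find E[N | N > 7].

14

P(N > 7) = 13/20.
E[N | N > 7] = (91/10) / (13/20) = 14.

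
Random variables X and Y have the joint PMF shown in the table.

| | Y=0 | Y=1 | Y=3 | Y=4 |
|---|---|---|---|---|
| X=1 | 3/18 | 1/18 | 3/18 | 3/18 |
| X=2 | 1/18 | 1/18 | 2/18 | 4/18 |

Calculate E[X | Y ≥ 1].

P(Y ≥ 1) = 7/9.
Σ X·P over the event = 1·(1/18) + 1·(3/18) + 1·(3/18) + 2·(1/18) + 2·(2/18) + 2·(4/18) = 7/6.
E[X | Y ≥ 1] = (7/6) / (7/9) = 3/2.

3/2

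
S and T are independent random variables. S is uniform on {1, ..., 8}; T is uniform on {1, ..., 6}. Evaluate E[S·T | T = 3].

27/2

P(T = 3) = 1/6.
Summing ST·P(x,y) over outcomes with T = 3 gives 9/4.
E[S·T | T = 3] = (9/4) / (1/6) = 27/2.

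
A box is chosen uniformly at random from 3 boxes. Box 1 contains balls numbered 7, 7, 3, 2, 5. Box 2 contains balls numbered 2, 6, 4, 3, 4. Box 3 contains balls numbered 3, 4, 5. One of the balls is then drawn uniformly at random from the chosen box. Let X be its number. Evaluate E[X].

E[X | box 1] = (7+7+3+2+5)/5 = 24/5.
E[X | box 2] = (2+6+4+3+4)/5 = 19/5.
E[X | box 3] = (3+4+5)/3 = 4.
By the law of total expectation,
E[X] = (1/3)·(24/5) + (1/3)·(19/5) + (1/3)·(4) = 21/5.

21/5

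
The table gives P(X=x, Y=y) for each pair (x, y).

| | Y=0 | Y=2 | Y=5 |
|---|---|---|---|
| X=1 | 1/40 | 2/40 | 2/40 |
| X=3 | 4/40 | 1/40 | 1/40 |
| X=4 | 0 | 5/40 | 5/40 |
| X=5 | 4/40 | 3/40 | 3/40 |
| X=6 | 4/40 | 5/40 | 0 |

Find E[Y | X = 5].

21/10

P(X = 5) = 1/4.
Σ Y·P over the event = 0·(4/40) + 2·(3/40) + 5·(3/40) = 21/40.
E[Y | X = 5] = (21/40) / (1/4) = 21/10.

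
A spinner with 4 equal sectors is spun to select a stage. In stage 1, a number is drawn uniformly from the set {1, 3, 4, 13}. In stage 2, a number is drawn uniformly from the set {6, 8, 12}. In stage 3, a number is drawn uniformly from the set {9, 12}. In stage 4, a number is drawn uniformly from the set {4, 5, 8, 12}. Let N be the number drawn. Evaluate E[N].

95/12

E[N | stage 1] = (1+3+4+13)/4 = 21/4.
E[N | stage 2] = (6+8+12)/3 = 26/3.
E[N | stage 3] = (9+12)/2 = 21/2.
E[N | stage 4] = (4+5+8+12)/4 = 29/4.
E[N] = (1/4)·(21/4) + (1/4)·(26/3) + (1/4)·(21/2) + (1/4)·(29/4) = 95/12.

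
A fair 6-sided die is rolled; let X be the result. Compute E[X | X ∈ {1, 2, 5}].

P(X ∈ {1, 2, 5}) = 1/2.
Σ over the event: 1·1/6 + 2·1/6 + 5·1/6 = 4/3.
E[X | X ∈ {1, 2, 5}] = (4/3) / (1/2) = 8/3.

8/3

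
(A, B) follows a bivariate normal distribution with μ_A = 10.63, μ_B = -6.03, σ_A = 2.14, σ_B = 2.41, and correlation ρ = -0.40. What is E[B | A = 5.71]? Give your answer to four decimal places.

For a bivariate normal, E[B | A=x] = μ_B + ρ·(σ_B/σ_A)·(x − μ_A).
E[B | A=5.71] = -6.03 + (-0.40)·(2.41/2.14)·(5.71 − (10.63)) = -6.03 + (-0.45047)·(-4.92) = -3.8137.

-3.8137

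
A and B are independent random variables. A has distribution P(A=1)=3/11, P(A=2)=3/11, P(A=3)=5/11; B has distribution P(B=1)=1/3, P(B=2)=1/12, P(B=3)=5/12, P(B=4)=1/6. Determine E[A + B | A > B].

141/37

P(A > B) = 37/132.
Summing (A+B)·P(x,y) over outcomes with A > B gives 47/44.
E[A + B | A > B] = (47/44) / (37/132) = 141/37.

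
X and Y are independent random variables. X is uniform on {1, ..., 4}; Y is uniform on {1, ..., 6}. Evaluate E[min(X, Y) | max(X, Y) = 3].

P(max(X, Y) = 3) = 5/24.
Summing min(X,Y)·P(x,y) over outcomes with max(X, Y) = 3 gives 3/8.
E[min(X, Y) | max(X, Y) = 3] = (3/8) / (5/24) = 9/5.

9/5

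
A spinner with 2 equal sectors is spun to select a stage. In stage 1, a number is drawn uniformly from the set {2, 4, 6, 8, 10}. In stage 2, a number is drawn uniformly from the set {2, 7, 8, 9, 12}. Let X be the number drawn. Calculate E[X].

E[X | stage 1] = (2+4+6+8+10)/5 = 6.
E[X | stage 2] = (2+7+8+9+12)/5 = 38/5.
By the law of total expectation,
E[X] = (1/2)·(6) + (1/2)·(38/5) = 34/5.

34/5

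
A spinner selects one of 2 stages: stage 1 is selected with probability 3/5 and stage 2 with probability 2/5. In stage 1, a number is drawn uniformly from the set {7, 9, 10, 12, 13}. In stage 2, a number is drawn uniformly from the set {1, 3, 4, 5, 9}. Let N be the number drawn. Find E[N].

197/25

E[N | stage 1] = (7+9+10+12+13)/5 = 51/5.
E[N | stage 2] = (1+3+4+5+9)/5 = 22/5.
By the law of total expectation,
E[N] = (3/5)·(51/5) + (2/5)·(22/5) = 197/25.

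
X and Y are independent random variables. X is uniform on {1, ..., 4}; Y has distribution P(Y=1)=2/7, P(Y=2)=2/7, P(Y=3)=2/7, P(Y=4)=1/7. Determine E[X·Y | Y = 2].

P(Y = 2) = 2/7.
Summing XY·P(x,y) over outcomes with Y = 2 gives 10/7.
E[X·Y | Y = 2] = (10/7) / (2/7) = 5.

5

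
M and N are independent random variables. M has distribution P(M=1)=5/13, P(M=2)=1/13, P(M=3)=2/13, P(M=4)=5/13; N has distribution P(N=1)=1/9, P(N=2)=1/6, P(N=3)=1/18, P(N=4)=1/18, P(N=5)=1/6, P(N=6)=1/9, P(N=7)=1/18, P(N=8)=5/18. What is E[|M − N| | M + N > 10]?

33/8

P(M + N > 10) = 20/117.
Summing |M−N|·P(x,y) over outcomes with M + N > 10 gives 55/78.
E[|M − N| | M + N > 10] = (55/78) / (20/117) = 33/8.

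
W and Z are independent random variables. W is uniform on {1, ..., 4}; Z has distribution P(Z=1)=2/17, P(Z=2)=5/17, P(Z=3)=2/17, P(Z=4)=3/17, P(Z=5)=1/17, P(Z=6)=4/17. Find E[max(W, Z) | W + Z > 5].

P(W + Z > 5) = 19/34.
Summing max(W,Z)·P(x,y) over outcomes with W + Z > 5 gives 93/34.
E[max(W, Z) | W + Z > 5] = (93/34) / (19/34) = 93/19.

93/19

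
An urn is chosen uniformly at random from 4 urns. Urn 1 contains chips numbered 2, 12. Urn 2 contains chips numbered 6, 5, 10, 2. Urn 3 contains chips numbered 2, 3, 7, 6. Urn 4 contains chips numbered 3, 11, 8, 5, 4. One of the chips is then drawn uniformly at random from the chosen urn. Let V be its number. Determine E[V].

E[V | urn 1] = (2+12)/2 = 7.
E[V | urn 2] = (6+5+10+2)/4 = 23/4.
E[V | urn 3] = (2+3+7+6)/4 = 9/2.
E[V | urn 4] = (3+11+8+5+4)/5 = 31/5.
E[V] = (1/4)·(7) + (1/4)·(23/4) + (1/4)·(9/2) + (1/4)·(31/5) = 469/80.

469/80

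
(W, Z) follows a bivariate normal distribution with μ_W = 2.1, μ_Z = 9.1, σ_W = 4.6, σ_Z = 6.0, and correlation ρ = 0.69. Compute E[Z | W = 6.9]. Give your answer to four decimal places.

13.4200

E[Z | W=x] = μ_Z + ρ(σ_Z/σ_W)(x − μ_W) for jointly normal variables.
E[Z | W=6.9] = 9.1 + (0.69)·(6.0/4.6)·(6.9 − (2.1)) = 9.1 + (0.9)·(4.8) = 13.4200.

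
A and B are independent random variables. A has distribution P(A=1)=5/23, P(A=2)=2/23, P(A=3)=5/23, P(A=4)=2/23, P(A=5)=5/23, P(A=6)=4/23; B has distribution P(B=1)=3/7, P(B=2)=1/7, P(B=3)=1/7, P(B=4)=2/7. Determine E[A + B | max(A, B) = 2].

P(max(A, B) = 2) = 13/161.
Summing (A+B)·P(x,y) over outcomes with max(A, B) = 2 gives 41/161.
E[A + B | max(A, B) = 2] = (41/161) / (13/161) = 41/13.

41/13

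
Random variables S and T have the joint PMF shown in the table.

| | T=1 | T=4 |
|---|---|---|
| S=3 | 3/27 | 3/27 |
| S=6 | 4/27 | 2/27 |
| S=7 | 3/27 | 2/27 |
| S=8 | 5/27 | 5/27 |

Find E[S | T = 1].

94/15

P(T = 1) = 5/9.
Summing S·P(S=x,T=y) over the conditioning event gives 94/27.
E[S | T = 1] = (94/27) / (5/9) = 94/15.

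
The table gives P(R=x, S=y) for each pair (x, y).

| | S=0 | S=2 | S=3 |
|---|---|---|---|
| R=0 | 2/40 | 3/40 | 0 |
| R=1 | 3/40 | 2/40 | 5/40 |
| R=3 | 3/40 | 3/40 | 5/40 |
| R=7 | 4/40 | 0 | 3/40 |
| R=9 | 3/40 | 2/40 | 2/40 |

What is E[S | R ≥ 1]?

59/35

P(R ≥ 1) = 7/8.
Summing S·P(R=x,S=y) over the conditioning event gives 59/40.
E[S | R ≥ 1] = (59/40) / (7/8) = 59/35.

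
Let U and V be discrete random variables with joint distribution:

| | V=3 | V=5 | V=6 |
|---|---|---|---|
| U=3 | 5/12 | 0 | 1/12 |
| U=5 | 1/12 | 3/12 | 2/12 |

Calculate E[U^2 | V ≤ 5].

145/9

P(V ≤ 5) = 3/4.
Summing U^2·P(U=x,V=y) over the conditioning event gives 145/12.
E[U^2 | V ≤ 5] = (145/12) / (3/4) = 145/9.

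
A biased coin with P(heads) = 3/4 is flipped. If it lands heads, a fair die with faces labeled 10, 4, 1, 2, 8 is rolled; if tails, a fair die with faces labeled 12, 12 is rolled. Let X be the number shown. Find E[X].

E[X | heads] = (10+4+1+2+8)/5 = 5.
E[X | tails] = (12+12)/2 = 12.
By the law of total expectation,
E[X] = (3/4)·(5) + (1/4)·(12) = 27/4.

27/4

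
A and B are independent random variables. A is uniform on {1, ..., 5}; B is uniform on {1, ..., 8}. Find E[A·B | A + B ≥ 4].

535/37

P(A + B ≥ 4) = 37/40.
Summing AB·P(x,y) over outcomes with A + B ≥ 4 gives 107/8.
E[A·B | A + B ≥ 4] = (107/8) / (37/40) = 535/37.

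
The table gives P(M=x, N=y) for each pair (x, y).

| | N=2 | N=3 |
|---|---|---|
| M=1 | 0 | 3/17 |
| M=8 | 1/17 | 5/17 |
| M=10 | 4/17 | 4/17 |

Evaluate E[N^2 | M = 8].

P(M = 8) = 6/17.
Σ N^2·P over the event = 4·(1/17) + 9·(5/17) = 49/17.
E[N^2 | M = 8] = (49/17) / (6/17) = 49/6.

49/6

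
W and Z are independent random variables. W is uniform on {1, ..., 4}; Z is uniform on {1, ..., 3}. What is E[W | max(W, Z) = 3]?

12/5

Outcomes with max(W, Z) = 3: (1,3), (2,3), (3,1), (3,2), (3,3), each with probability 1/12.
E[W | max(W, Z) = 3] = (1 + 2 + 3 + 3 + 3) / 5 = 12/5.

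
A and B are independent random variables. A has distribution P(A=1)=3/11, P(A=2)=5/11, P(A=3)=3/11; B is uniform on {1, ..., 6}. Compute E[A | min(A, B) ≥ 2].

19/8

P(min(A, B) ≥ 2) = 20/33.
Summing A·P(x,y) over outcomes with min(A, B) ≥ 2 gives 95/66.
E[A | min(A, B) ≥ 2] = (95/66) / (20/33) = 19/8.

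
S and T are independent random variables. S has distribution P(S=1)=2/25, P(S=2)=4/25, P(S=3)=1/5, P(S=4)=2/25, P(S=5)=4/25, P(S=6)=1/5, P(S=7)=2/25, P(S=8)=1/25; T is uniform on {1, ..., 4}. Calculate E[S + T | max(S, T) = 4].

P(max(S, T) = 4) = 19/100.
Summing (S+T)·P(x,y) over outcomes with max(S, T) = 4 gives 121/100.
E[S + T | max(S, T) = 4] = (121/100) / (19/100) = 121/19.

121/19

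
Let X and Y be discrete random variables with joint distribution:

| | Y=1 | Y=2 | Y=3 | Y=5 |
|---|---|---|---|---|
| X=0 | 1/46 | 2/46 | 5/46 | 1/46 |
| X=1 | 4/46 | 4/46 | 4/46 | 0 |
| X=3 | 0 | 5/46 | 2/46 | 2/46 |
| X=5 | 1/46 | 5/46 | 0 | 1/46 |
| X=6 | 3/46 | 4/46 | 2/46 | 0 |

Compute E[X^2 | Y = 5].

P(Y = 5) = 2/23.
Summing X^2·P(X=x,Y=y) over the conditioning event gives 43/46.
E[X^2 | Y = 5] = (43/46) / (2/23) = 43/4.

43/4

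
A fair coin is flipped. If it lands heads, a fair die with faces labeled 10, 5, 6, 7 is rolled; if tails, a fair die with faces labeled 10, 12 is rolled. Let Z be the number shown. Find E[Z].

E[Z | heads] = (10+5+6+7)/4 = 7.
E[Z | tails] = (10+12)/2 = 11.
By the law of total expectation,
E[Z] = (1/2)·(7) + (1/2)·(11) = 9.

9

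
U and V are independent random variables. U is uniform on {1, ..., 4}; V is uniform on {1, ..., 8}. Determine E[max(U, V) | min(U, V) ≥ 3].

67/12

P(min(U, V) ≥ 3) = 3/8.
Summing max(U,V)·P(x,y) over outcomes with min(U, V) ≥ 3 gives 67/32.
E[max(U, V) | min(U, V) ≥ 3] = (67/32) / (3/8) = 67/12.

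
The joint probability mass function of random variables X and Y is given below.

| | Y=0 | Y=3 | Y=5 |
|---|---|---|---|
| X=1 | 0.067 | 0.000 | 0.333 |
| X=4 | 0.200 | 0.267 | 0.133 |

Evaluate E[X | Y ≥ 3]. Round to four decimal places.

2.6371

P(Y ≥ 3) = 0.733.
Σ X·P over the event = 1·(0.333) + 4·(0.267) + 4·(0.133) = 1.933.
E[X | Y ≥ 3] = (1.933) / (0.733) = 2.6371.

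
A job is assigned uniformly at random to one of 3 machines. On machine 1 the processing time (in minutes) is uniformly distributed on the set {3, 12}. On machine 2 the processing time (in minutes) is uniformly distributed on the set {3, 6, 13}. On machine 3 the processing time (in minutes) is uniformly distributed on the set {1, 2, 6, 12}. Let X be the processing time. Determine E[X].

241/36

E[X | machine 1] = (3+12)/2 = 15/2.
E[X | machine 2] = (3+6+13)/3 = 22/3.
E[X | machine 3] = (1+2+6+12)/4 = 21/4.
By the law of total expectation,
E[X] = (1/3)·(15/2) + (1/3)·(22/3) + (1/3)·(21/4) = 241/36.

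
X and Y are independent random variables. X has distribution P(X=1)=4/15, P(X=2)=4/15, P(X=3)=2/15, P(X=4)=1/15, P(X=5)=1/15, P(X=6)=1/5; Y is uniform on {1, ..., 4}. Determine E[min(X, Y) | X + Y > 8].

P(X + Y > 8) = 7/60.
Summing min(X,Y)·P(x,y) over outcomes with X + Y > 8 gives 5/12.
E[min(X, Y) | X + Y > 8] = (5/12) / (7/60) = 25/7.

25/7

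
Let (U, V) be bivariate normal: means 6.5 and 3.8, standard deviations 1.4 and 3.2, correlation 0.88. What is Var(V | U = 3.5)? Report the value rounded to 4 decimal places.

2.3101

Var(V | U=x) = (1 − ρ²)·σ_V².
Var(V | U=3.5) = (3.2)²·(1 − (0.88)²) = 10.24·0.2256 = 2.3101.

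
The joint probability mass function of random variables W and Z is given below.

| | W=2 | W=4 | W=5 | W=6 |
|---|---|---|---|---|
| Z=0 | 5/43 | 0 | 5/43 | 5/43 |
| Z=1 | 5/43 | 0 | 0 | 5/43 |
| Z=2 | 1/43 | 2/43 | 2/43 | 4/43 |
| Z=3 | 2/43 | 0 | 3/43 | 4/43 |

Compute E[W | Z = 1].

4

P(Z = 1) = 10/43.
Σ W·P over the event = 2·(5/43) + 6·(5/43) = 40/43.
E[W | Z = 1] = (40/43) / (10/43) = 4.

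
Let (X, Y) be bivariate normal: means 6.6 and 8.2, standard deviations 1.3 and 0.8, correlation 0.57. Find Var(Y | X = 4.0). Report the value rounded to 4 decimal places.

For a bivariate normal, Var(Y | X=x) = σ_Y²(1 − ρ²).
Var(Y | X=4.0) = (0.8)²·(1 − (0.57)²) = 0.64·0.6751 = 0.4321.

0.4321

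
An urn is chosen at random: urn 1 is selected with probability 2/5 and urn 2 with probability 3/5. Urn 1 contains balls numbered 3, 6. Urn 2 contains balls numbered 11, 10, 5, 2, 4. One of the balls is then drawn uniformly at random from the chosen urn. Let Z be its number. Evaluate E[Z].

141/25

E[Z | urn 1] = (3+6)/2 = 9/2.
E[Z | urn 2] = (11+10+5+2+4)/5 = 32/5.
By the law of total expectation,
E[Z] = (2/5)·(9/2) + (3/5)·(32/5) = 141/25.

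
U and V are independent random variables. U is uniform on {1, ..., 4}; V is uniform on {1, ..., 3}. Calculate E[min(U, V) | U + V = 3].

Outcomes with U + V = 3: (1,2), (2,1), each with probability 1/12.
E[min(U, V) | U + V = 3] = (1 + 1) / 2 = 1.

1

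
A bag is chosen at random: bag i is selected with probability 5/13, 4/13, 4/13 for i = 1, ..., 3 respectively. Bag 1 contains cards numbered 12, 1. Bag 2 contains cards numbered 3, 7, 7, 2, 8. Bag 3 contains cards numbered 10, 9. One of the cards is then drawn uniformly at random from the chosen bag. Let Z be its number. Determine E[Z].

E[Z | bag 1] = (12+1)/2 = 13/2.
E[Z | bag 2] = (3+7+7+2+8)/5 = 27/5.
E[Z | bag 3] = (10+9)/2 = 19/2.
E[Z] = (5/13)·(13/2) + (4/13)·(27/5) + (4/13)·(19/2) = 921/130.

921/130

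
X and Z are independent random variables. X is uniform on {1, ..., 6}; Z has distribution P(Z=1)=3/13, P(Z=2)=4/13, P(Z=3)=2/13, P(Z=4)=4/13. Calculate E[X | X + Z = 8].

P(X + Z = 8) = 5/39.
Summing X·P(x,y) over outcomes with X + Z = 8 gives 25/39.
E[X | X + Z = 8] = (25/39) / (5/39) = 5.

5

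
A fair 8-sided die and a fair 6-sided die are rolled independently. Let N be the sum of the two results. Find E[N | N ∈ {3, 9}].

P(N ∈ {3, 9}) = 1/6.
Σ over the event: 3·1/24 + 9·1/8 = 5/4.
E[N | N ∈ {3, 9}] = (5/4) / (1/6) = 15/2.

15/2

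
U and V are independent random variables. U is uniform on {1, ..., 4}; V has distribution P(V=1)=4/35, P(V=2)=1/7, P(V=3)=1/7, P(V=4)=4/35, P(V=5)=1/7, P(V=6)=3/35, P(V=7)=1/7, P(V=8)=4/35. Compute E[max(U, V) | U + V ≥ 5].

605/113

P(U + V ≥ 5) = 113/140.
Summing max(U,V)·P(x,y) over outcomes with U + V ≥ 5 gives 121/28.
E[max(U, V) | U + V ≥ 5] = (121/28) / (113/140) = 605/113.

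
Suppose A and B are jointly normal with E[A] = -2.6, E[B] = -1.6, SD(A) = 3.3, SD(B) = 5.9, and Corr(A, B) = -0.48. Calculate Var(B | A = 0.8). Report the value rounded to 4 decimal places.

Var(B | A=x) = (1 − ρ²)·σ_B².
Var(B | A=0.8) = (5.9)²·(1 − (-0.48)²) = 34.81·0.7696 = 26.7898.

26.7898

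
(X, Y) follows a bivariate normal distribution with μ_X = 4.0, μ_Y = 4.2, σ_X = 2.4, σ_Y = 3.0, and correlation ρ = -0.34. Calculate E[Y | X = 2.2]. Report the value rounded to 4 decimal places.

4.9650

For a bivariate normal, E[Y | X=x] = μ_Y + ρ·(σ_Y/σ_X)·(x − μ_X).
E[Y | X=2.2] = 4.2 + (-0.34)·(3.0/2.4)·(2.2 − (4.0)) = 4.2 + (-0.425)·(-1.8) = 4.9650.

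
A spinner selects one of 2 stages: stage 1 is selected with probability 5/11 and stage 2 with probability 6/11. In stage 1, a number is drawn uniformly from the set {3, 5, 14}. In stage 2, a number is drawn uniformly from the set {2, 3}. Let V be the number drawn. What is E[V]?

155/33

E[V | stage 1] = (3+5+14)/3 = 22/3.
E[V | stage 2] = (2+3)/2 = 5/2.
E[V] = (5/11)·(22/3) + (6/11)·(5/2) = 155/33.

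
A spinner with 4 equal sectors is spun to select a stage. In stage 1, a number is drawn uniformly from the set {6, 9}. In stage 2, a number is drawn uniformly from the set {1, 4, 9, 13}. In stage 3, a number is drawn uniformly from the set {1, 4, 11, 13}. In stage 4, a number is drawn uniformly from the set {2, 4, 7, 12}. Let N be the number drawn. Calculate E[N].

E[N | stage 1] = (6+9)/2 = 15/2.
E[N | stage 2] = (1+4+9+13)/4 = 27/4.
E[N | stage 3] = (1+4+11+13)/4 = 29/4.
E[N | stage 4] = (2+4+7+12)/4 = 25/4.
E[N] = (1/4)·(15/2) + (1/4)·(27/4) + (1/4)·(29/4) + (1/4)·(25/4) = 111/16.

111/16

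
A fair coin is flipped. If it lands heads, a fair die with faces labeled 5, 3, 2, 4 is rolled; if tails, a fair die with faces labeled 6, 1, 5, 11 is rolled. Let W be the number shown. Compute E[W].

37/8

E[W | heads] = (5+3+2+4)/4 = 7/2.
E[W | tails] = (6+1+5+11)/4 = 23/4.
E[W] = (1/2)·(7/2) + (1/2)·(23/4) = 37/8.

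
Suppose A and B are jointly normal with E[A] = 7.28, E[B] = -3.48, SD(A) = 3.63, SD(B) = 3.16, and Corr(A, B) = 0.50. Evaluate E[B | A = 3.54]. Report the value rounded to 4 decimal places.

-5.1079

For a bivariate normal, E[B | A=x] = μ_B + ρ·(σ_B/σ_A)·(x − μ_A).
E[B | A=3.54] = -3.48 + (0.50)·(3.16/3.63)·(3.54 − (7.28)) = -3.48 + (0.43526)·(-3.74) = -5.1079.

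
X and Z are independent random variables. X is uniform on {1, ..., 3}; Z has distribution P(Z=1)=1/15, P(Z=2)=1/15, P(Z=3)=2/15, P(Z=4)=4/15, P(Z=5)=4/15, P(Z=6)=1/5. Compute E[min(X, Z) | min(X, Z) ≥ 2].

P(min(X, Z) ≥ 2) = 28/45.
Summing min(X,Z)·P(x,y) over outcomes with min(X, Z) ≥ 2 gives 23/15.
E[min(X, Z) | min(X, Z) ≥ 2] = (23/15) / (28/45) = 69/28.

69/28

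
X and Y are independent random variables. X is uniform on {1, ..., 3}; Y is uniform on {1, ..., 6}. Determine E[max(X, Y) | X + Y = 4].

P(X + Y = 4) = 1/6.
Summing max(X,Y)·P(x,y) over outcomes with X + Y = 4 gives 4/9.
E[max(X, Y) | X + Y = 4] = (4/9) / (1/6) = 8/3.

8/3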